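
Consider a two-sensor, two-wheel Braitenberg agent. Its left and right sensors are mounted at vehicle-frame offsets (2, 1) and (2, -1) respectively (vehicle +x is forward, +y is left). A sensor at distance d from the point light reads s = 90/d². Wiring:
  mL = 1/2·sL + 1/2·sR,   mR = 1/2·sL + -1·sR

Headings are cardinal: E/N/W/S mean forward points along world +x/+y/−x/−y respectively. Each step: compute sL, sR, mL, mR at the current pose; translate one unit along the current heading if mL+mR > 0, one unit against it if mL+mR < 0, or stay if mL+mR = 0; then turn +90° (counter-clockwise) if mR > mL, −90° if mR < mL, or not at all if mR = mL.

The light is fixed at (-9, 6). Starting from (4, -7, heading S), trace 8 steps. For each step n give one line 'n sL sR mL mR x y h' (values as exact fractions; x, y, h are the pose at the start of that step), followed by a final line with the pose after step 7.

n=0: pose=(4,-7,S); sL=90/421, sR=10/41; mL=3950/17261, mR=-2365/17261; mL+mR=1585/17261 → advance +1; mR−mL=-15/41 → turn -1·90°
n=1: pose=(4,-8,W); sL=45/173, sR=9/29; mL=1431/5017, mR=-1809/10034; mL+mR=1053/10034 → advance +1; mR−mL=-27/58 → turn -1·90°
n=2: pose=(3,-8,N); sL=18/53, sR=90/313; mL=5202/16589, mR=-1953/16589; mL+mR=3249/16589 → advance +1; mR−mL=-135/313 → turn -1·90°
n=3: pose=(3,-7,E); sL=9/34, sR=45/196; mL=1647/6664, mR=-81/833; mL+mR=999/6664 → advance +1; mR−mL=-135/392 → turn -1·90°
n=4: pose=(4,-7,S); sL=90/421, sR=10/41; mL=3950/17261, mR=-2365/17261; mL+mR=1585/17261 → advance +1; mR−mL=-15/41 → turn -1·90°
n=5: pose=(4,-8,W); sL=45/173, sR=9/29; mL=1431/5017, mR=-1809/10034; mL+mR=1053/10034 → advance +1; mR−mL=-27/58 → turn -1·90°
n=6: pose=(3,-8,N); sL=18/53, sR=90/313; mL=5202/16589, mR=-1953/16589; mL+mR=3249/16589 → advance +1; mR−mL=-135/313 → turn -1·90°
n=7: pose=(3,-7,E); sL=9/34, sR=45/196; mL=1647/6664, mR=-81/833; mL+mR=999/6664 → advance +1; mR−mL=-135/392 → turn -1·90°

0 90/421 10/41 3950/17261 -2365/17261 4 -7 S
1 45/173 9/29 1431/5017 -1809/10034 4 -8 W
2 18/53 90/313 5202/16589 -1953/16589 3 -8 N
3 9/34 45/196 1647/6664 -81/833 3 -7 E
4 90/421 10/41 3950/17261 -2365/17261 4 -7 S
5 45/173 9/29 1431/5017 -1809/10034 4 -8 W
6 18/53 90/313 5202/16589 -1953/16589 3 -8 N
7 9/34 45/196 1647/6664 -81/833 3 -7 E
final 4 -7 S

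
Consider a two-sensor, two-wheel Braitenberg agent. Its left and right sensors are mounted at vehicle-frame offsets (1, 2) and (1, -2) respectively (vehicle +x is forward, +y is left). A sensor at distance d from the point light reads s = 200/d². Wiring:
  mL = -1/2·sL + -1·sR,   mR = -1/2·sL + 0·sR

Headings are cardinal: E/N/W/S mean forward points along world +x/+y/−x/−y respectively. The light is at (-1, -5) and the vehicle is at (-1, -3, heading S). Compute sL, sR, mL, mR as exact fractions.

40 40 -60 -20

left sensor world pos  = (1, -4); dL² = 5
right sensor world pos = (-3, -4); dR² = 5
sL = 200/5 = 40
sR = 200/5 = 40
mL = -1/2·sL + -1·sR = -60
mR = -1/2·sL + 0·sR = -20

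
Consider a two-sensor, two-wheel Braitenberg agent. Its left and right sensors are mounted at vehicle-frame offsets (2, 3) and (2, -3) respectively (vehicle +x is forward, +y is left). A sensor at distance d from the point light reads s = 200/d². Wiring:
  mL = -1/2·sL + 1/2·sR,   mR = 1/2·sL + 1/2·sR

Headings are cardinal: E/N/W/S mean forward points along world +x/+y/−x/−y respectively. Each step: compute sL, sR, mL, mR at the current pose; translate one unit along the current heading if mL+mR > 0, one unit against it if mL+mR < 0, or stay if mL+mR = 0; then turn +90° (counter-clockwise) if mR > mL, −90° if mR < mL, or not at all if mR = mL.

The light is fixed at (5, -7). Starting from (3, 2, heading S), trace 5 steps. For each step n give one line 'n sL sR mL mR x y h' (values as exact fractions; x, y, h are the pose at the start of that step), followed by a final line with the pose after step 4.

n=0: pose=(3,2,S); sL=4, sR=100/37; mL=-24/37, mR=124/37; mL+mR=100/37 → advance +1; mR−mL=4 → turn +1·90°
n=1: pose=(3,1,E); sL=200/121, sR=8; mL=384/121, mR=584/121; mL+mR=8 → advance +1; mR−mL=200/121 → turn +1·90°
n=2: pose=(4,1,N); sL=50/29, sR=25/13; mL=75/754, mR=1375/754; mL+mR=25/13 → advance +1; mR−mL=50/29 → turn +1·90°
n=3: pose=(4,2,W); sL=40/9, sR=200/153; mL=-80/51, mR=440/153; mL+mR=200/153 → advance +1; mR−mL=40/9 → turn +1·90°
n=4: pose=(3,2,S); sL=4, sR=100/37; mL=-24/37, mR=124/37; mL+mR=100/37 → advance +1; mR−mL=4 → turn +1·90°

0 4 100/37 -24/37 124/37 3 2 S
1 200/121 8 384/121 584/121 3 1 E
2 50/29 25/13 75/754 1375/754 4 1 N
3 40/9 200/153 -80/51 440/153 4 2 W
4 4 100/37 -24/37 124/37 3 2 S
final 3 1 E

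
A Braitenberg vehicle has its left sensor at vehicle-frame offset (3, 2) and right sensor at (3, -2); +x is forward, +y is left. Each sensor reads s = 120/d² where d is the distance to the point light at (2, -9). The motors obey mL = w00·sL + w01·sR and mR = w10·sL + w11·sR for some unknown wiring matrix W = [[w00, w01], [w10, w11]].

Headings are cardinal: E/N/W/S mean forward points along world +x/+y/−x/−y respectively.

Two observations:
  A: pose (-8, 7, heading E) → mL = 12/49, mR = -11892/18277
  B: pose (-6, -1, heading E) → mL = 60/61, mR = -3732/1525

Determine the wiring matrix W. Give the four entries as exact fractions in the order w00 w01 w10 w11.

obs A: pose=(-8,7,E) → sL=120/373, sR=24/49, mL=12/49, mR=-11892/18277
obs B: pose=(-6,-1,E) → sL=24/25, sR=120/61, mL=60/61, mR=-3732/1525
sensor matrix S = [[120/373, 24/49], [24/25, 120/61]]; det S = 4534272/27872425
solve [mL_A; mL_B] = S·[w00; w01] and [mR_A; mR_B] = S·[w10; w11]:
  w00 = 0, w01 = 1/2, w10 = -1/2, w11 = -1

0 1/2 -1/2 -1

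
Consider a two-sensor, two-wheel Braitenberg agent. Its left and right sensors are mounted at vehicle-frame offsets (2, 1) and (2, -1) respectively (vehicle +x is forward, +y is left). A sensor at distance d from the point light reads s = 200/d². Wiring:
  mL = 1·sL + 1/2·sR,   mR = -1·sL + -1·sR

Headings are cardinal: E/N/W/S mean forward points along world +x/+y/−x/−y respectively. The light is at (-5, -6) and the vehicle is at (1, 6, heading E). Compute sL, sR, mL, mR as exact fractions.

200/233 40/37 12060/8621 -16720/8621

left sensor world pos  = (3, 7); dL² = 233
right sensor world pos = (3, 5); dR² = 185
sL = 200/233 = 200/233
sR = 200/185 = 40/37
mL = 1·sL + 1/2·sR = 12060/8621
mR = -1·sL + -1·sR = -16720/8621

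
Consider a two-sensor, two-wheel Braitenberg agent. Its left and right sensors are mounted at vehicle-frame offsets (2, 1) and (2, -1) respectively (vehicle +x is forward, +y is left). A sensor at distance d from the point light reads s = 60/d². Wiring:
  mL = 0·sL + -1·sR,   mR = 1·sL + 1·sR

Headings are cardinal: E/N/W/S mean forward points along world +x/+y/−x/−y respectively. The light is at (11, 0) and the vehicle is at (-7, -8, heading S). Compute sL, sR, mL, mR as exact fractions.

left sensor world pos  = (-6, -10); dL² = 389
right sensor world pos = (-8, -10); dR² = 461
sL = 60/389 = 60/389
sR = 60/461 = 60/461
mL = 0·sL + -1·sR = -60/461
mR = 1·sL + 1·sR = 51000/179329

60/389 60/461 -60/461 51000/179329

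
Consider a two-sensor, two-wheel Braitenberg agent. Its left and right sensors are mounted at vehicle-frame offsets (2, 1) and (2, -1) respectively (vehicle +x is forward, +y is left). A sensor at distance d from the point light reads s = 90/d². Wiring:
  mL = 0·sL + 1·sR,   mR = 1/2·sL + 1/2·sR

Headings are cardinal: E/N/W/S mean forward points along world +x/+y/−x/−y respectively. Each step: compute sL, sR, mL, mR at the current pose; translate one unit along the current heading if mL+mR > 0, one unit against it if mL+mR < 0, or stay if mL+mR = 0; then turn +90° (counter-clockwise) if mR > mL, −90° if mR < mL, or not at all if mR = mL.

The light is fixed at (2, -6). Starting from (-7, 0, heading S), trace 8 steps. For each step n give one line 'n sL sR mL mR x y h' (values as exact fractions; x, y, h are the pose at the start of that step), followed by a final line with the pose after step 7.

n=0: pose=(-7,0,S); sL=9/8, sR=45/58; mL=45/58, mR=441/464; mL+mR=801/464 → advance +1; mR−mL=81/464 → turn +1·90°
n=1: pose=(-7,-1,E); sL=18/17, sR=18/13; mL=18/13, mR=270/221; mL+mR=576/221 → advance +1; mR−mL=-36/221 → turn -1·90°
n=2: pose=(-6,-1,S); sL=45/29, sR=1; mL=1, mR=37/29; mL+mR=66/29 → advance +1; mR−mL=8/29 → turn +1·90°
n=3: pose=(-6,-2,E); sL=90/61, sR=2; mL=2, mR=106/61; mL+mR=228/61 → advance +1; mR−mL=-16/61 → turn -1·90°
n=4: pose=(-5,-2,S); sL=9/4, sR=45/34; mL=45/34, mR=243/136; mL+mR=423/136 → advance +1; mR−mL=63/136 → turn +1·90°
n=5: pose=(-5,-3,E); sL=90/41, sR=90/29; mL=90/29, mR=3150/1189; mL+mR=6840/1189 → advance +1; mR−mL=-540/1189 → turn -1·90°
n=6: pose=(-4,-3,S); sL=45/13, sR=9/5; mL=9/5, mR=171/65; mL+mR=288/65 → advance +1; mR−mL=54/65 → turn +1·90°
n=7: pose=(-4,-4,E); sL=18/5, sR=90/17; mL=90/17, mR=378/85; mL+mR=828/85 → advance +1; mR−mL=-72/85 → turn -1·90°

0 9/8 45/58 45/58 441/464 -7 0 S
1 18/17 18/13 18/13 270/221 -7 -1 E
2 45/29 1 1 37/29 -6 -1 S
3 90/61 2 2 106/61 -6 -2 E
4 9/4 45/34 45/34 243/136 -5 -2 S
5 90/41 90/29 90/29 3150/1189 -5 -3 E
6 45/13 9/5 9/5 171/65 -4 -3 S
7 18/5 90/17 90/17 378/85 -4 -4 E
final -3 -4 S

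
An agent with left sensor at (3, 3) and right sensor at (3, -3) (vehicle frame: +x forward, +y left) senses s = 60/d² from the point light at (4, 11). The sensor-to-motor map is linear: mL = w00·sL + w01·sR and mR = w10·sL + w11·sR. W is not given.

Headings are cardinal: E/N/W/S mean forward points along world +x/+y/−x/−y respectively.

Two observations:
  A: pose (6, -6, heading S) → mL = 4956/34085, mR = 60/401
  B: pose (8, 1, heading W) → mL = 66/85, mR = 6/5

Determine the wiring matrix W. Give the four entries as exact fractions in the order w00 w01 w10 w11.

obs A: pose=(6,-6,S) → sL=12/85, sR=60/401, mL=4956/34085, mR=60/401
obs B: pose=(8,1,W) → sL=6/17, sR=6/5, mL=66/85, mR=6/5
sensor matrix S = [[12/85, 60/401], [6/17, 6/5]]; det S = 19872/170425
solve [mL_A; mL_B] = S·[w00; w01] and [mR_A; mR_B] = S·[w10; w11]:
  w00 = 1/2, w01 = 1/2, w10 = 0, w11 = 1

1/2 1/2 0 1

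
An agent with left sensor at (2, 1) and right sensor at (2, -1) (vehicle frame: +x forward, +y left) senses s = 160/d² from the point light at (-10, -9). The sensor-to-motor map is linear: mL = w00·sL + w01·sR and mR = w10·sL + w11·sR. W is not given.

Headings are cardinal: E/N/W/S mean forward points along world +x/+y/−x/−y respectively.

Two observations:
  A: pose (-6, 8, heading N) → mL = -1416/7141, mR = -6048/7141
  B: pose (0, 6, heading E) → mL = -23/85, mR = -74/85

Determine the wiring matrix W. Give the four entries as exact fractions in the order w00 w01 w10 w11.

obs A: pose=(-6,8,N) → sL=16/37, sR=80/193, mL=-1416/7141, mR=-6048/7141
obs B: pose=(0,6,E) → sL=2/5, sR=8/17, mL=-23/85, mR=-74/85
sensor matrix S = [[16/37, 80/193], [2/5, 8/17]]; det S = 4576/121397
solve [mL_A; mL_B] = S·[w00; w01] and [mR_A; mR_B] = S·[w10; w11]:
  w00 = 1/2, w01 = -1, w10 = -1, w11 = -1

1/2 -1 -1 -1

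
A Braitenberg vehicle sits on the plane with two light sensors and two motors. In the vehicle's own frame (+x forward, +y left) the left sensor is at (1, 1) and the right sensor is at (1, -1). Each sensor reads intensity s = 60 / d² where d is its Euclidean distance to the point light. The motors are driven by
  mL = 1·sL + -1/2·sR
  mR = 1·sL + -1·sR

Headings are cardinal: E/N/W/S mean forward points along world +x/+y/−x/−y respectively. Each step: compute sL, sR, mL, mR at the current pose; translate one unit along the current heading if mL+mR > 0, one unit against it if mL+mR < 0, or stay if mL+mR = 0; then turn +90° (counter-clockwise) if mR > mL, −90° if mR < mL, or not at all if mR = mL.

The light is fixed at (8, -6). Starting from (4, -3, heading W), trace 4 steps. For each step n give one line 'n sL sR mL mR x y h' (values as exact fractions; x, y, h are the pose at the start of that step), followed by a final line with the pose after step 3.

n=0: pose=(4,-3,W); sL=60/29, sR=60/41; mL=1590/1189, mR=720/1189; mL+mR=2310/1189 → advance +1; mR−mL=-30/41 → turn -1·90°
n=1: pose=(3,-3,N); sL=15/13, sR=15/8; mL=45/208, mR=-75/104; mL+mR=-105/208 → advance -1; mR−mL=-15/16 → turn -1·90°
n=2: pose=(3,-4,E); sL=12/5, sR=60/17; mL=54/85, mR=-96/85; mL+mR=-42/85 → advance -1; mR−mL=-30/17 → turn -1·90°
n=3: pose=(2,-4,S); sL=30/13, sR=6/5; mL=111/65, mR=72/65; mL+mR=183/65 → advance +1; mR−mL=-3/5 → turn -1·90°

0 60/29 60/41 1590/1189 720/1189 4 -3 W
1 15/13 15/8 45/208 -75/104 3 -3 N
2 12/5 60/17 54/85 -96/85 3 -4 E
3 30/13 6/5 111/65 72/65 2 -4 S
final 2 -5 W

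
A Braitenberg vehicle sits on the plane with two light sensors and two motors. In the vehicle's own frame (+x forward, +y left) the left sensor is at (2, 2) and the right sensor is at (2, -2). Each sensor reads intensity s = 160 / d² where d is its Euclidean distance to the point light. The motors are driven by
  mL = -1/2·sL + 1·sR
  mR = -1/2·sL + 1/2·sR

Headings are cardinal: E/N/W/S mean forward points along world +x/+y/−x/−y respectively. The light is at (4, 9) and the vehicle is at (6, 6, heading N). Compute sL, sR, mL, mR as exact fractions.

left sensor world pos  = (4, 8); dL² = 1
right sensor world pos = (8, 8); dR² = 17
sL = 160/1 = 160
sR = 160/17 = 160/17
mL = -1/2·sL + 1·sR = -1200/17
mR = -1/2·sL + 1/2·sR = -1280/17

160 160/17 -1200/17 -1280/17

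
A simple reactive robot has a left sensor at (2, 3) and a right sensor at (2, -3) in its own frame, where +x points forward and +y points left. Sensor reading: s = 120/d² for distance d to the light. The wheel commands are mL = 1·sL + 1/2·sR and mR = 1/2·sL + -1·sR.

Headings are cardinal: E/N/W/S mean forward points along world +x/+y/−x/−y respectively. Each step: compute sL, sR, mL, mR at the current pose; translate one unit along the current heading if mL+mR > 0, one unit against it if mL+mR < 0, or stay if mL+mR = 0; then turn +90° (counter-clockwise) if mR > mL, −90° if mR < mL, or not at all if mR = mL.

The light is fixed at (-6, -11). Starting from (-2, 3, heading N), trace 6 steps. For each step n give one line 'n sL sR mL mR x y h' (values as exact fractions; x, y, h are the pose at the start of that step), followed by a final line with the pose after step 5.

0 120/257 24/61 10404/15677 -2508/15677 -2 3 N
1 1/3 2/3 2/3 -1/2 -2 4 E
2 120/233 120/173 34740/40309 -17580/40309 -1 4 S
3 12/13 60/149 2178/1937 114/1937 -1 3 W
4 120/257 24/61 10404/15677 -2508/15677 -2 3 N
5 1/3 2/3 2/3 -1/2 -2 4 E
final -1 4 S

n=0: pose=(-2,3,N); sL=120/257, sR=24/61; mL=10404/15677, mR=-2508/15677; mL+mR=7896/15677 → advance +1; mR−mL=-12912/15677 → turn -1·90°
n=1: pose=(-2,4,E); sL=1/3, sR=2/3; mL=2/3, mR=-1/2; mL+mR=1/6 → advance +1; mR−mL=-7/6 → turn -1·90°
n=2: pose=(-1,4,S); sL=120/233, sR=120/173; mL=34740/40309, mR=-17580/40309; mL+mR=17160/40309 → advance +1; mR−mL=-52320/40309 → turn -1·90°
n=3: pose=(-1,3,W); sL=12/13, sR=60/149; mL=2178/1937, mR=114/1937; mL+mR=2292/1937 → advance +1; mR−mL=-2064/1937 → turn -1·90°
n=4: pose=(-2,3,N); sL=120/257, sR=24/61; mL=10404/15677, mR=-2508/15677; mL+mR=7896/15677 → advance +1; mR−mL=-12912/15677 → turn -1·90°
n=5: pose=(-2,4,E); sL=1/3, sR=2/3; mL=2/3, mR=-1/2; mL+mR=1/6 → advance +1; mR−mL=-7/6 → turn -1·90°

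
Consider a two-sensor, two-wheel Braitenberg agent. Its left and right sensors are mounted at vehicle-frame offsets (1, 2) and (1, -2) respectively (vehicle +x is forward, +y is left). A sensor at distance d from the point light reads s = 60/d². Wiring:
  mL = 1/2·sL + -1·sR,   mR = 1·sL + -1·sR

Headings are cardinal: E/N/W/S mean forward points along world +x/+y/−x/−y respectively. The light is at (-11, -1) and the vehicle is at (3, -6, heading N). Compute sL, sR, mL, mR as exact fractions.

left sensor world pos  = (1, -5); dL² = 160
right sensor world pos = (5, -5); dR² = 272
sL = 60/160 = 3/8
sR = 60/272 = 15/68
mL = 1/2·sL + -1·sR = -9/272
mR = 1·sL + -1·sR = 21/136

3/8 15/68 -9/272 21/136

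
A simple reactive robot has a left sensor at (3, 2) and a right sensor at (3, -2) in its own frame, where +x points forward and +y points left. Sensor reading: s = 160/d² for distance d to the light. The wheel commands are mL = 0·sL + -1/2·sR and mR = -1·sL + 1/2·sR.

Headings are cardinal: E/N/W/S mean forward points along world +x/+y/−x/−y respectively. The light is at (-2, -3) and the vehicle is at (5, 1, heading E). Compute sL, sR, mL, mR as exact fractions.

20/17 20/13 -10/13 -90/221

left sensor world pos  = (8, 3); dL² = 136
right sensor world pos = (8, -1); dR² = 104
sL = 160/136 = 20/17
sR = 160/104 = 20/13
mL = 0·sL + -1/2·sR = -10/13
mR = -1·sL + 1/2·sR = -90/221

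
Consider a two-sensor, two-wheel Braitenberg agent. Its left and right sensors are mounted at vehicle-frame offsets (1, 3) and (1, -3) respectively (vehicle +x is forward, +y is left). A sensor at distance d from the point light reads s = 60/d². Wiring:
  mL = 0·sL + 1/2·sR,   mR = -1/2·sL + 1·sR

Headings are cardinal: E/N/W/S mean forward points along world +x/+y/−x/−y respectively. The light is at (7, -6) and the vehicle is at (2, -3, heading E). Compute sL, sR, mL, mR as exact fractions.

left sensor world pos  = (3, 0); dL² = 52
right sensor world pos = (3, -6); dR² = 16
sL = 60/52 = 15/13
sR = 60/16 = 15/4
mL = 0·sL + 1/2·sR = 15/8
mR = -1/2·sL + 1·sR = 165/52

15/13 15/4 15/8 165/52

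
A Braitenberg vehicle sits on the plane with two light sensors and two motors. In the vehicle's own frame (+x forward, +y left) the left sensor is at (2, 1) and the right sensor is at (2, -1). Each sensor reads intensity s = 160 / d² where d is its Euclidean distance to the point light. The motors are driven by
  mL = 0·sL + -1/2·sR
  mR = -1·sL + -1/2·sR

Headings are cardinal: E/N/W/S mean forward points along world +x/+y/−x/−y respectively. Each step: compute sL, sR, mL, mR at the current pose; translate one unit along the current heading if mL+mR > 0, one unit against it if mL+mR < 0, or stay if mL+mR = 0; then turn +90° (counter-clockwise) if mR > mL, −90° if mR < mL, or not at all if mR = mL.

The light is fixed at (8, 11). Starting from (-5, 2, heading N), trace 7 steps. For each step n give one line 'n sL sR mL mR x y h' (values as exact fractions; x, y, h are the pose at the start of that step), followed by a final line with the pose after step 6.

n=0: pose=(-5,2,N); sL=32/49, sR=160/193; mL=-80/193, mR=-10096/9457; mL+mR=-14016/9457 → advance -1; mR−mL=-32/49 → turn -1·90°
n=1: pose=(-5,1,E); sL=80/101, sR=80/121; mL=-40/121, mR=-13720/12221; mL+mR=-17760/12221 → advance -1; mR−mL=-80/101 → turn -1·90°
n=2: pose=(-6,1,S); sL=160/313, sR=160/369; mL=-80/369, mR=-84080/115497; mL+mR=-109120/115497 → advance -1; mR−mL=-160/313 → turn -1·90°
n=3: pose=(-6,2,W); sL=40/89, sR=1/2; mL=-1/4, mR=-249/356; mL+mR=-169/178 → advance -1; mR−mL=-40/89 → turn -1·90°
n=4: pose=(-5,2,N); sL=32/49, sR=160/193; mL=-80/193, mR=-10096/9457; mL+mR=-14016/9457 → advance -1; mR−mL=-32/49 → turn -1·90°
n=5: pose=(-5,1,E); sL=80/101, sR=80/121; mL=-40/121, mR=-13720/12221; mL+mR=-17760/12221 → advance -1; mR−mL=-80/101 → turn -1·90°
n=6: pose=(-6,1,S); sL=160/313, sR=160/369; mL=-80/369, mR=-84080/115497; mL+mR=-109120/115497 → advance -1; mR−mL=-160/313 → turn -1·90°

0 32/49 160/193 -80/193 -10096/9457 -5 2 N
1 80/101 80/121 -40/121 -13720/12221 -5 1 E
2 160/313 160/369 -80/369 -84080/115497 -6 1 S
3 40/89 1/2 -1/4 -249/356 -6 2 W
4 32/49 160/193 -80/193 -10096/9457 -5 2 N
5 80/101 80/121 -40/121 -13720/12221 -5 1 E
6 160/313 160/369 -80/369 -84080/115497 -6 1 S
final -6 2 W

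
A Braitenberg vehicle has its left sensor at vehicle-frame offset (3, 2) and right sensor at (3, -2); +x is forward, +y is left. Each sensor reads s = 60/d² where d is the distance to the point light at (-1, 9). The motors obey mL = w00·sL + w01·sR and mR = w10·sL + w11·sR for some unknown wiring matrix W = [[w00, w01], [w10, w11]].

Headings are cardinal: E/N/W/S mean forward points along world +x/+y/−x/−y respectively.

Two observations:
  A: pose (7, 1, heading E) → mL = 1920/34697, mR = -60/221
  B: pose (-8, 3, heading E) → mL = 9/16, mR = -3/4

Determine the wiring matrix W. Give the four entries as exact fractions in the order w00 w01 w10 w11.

obs A: pose=(7,1,E) → sL=60/157, sR=60/221, mL=1920/34697, mR=-60/221
obs B: pose=(-8,3,E) → sL=15/8, sR=3/4, mL=9/16, mR=-3/4
sensor matrix S = [[60/157, 60/221], [15/8, 3/4]]; det S = -15435/69394
solve [mL_A; mL_B] = S·[w00; w01] and [mR_A; mR_B] = S·[w10; w11]:
  w00 = 1/2, w01 = -1/2, w10 = 0, w11 = -1

1/2 -1/2 0 -1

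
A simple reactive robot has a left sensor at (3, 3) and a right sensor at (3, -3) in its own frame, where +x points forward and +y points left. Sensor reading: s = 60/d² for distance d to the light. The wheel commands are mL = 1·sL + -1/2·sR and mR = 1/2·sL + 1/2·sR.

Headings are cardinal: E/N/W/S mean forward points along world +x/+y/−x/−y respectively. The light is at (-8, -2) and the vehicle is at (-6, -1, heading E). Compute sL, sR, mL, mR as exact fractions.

60/41 60/29 510/1189 2100/1189

left sensor world pos  = (-3, 2); dL² = 41
right sensor world pos = (-3, -4); dR² = 29
sL = 60/41 = 60/41
sR = 60/29 = 60/29
mL = 1·sL + -1/2·sR = 510/1189
mR = 1/2·sL + 1/2·sR = 2100/1189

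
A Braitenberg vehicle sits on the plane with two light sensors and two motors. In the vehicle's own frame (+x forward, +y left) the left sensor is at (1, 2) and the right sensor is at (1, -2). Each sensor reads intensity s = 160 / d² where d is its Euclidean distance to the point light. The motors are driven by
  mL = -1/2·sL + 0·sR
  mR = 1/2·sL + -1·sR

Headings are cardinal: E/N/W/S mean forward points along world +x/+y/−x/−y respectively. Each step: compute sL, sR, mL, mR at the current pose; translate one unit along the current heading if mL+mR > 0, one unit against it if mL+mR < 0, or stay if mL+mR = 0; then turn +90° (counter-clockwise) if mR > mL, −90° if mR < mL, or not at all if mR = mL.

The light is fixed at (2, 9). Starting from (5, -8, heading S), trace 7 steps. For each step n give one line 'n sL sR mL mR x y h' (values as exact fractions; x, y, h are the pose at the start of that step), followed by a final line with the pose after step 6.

0 160/349 32/65 -80/349 -5968/22685 5 -8 S
1 20/41 4/5 -10/41 -114/205 5 -7 W
2 160/229 160/261 -80/229 -15760/59769 6 -7 N
3 16/37 80/117 -8/37 -2024/4329 6 -8 W
4 32/53 32/61 -16/53 -720/3233 7 -8 N
5 5/13 10/17 -5/26 -175/442 7 -9 W
6 32/61 160/353 -16/61 -4112/21533 8 -9 N
final 8 -10 W

n=0: pose=(5,-8,S); sL=160/349, sR=32/65; mL=-80/349, mR=-5968/22685; mL+mR=-32/65 → advance -1; mR−mL=-768/22685 → turn -1·90°
n=1: pose=(5,-7,W); sL=20/41, sR=4/5; mL=-10/41, mR=-114/205; mL+mR=-4/5 → advance -1; mR−mL=-64/205 → turn -1·90°
n=2: pose=(6,-7,N); sL=160/229, sR=160/261; mL=-80/229, mR=-15760/59769; mL+mR=-160/261 → advance -1; mR−mL=5120/59769 → turn +1·90°
n=3: pose=(6,-8,W); sL=16/37, sR=80/117; mL=-8/37, mR=-2024/4329; mL+mR=-80/117 → advance -1; mR−mL=-1088/4329 → turn -1·90°
n=4: pose=(7,-8,N); sL=32/53, sR=32/61; mL=-16/53, mR=-720/3233; mL+mR=-32/61 → advance -1; mR−mL=256/3233 → turn +1·90°
n=5: pose=(7,-9,W); sL=5/13, sR=10/17; mL=-5/26, mR=-175/442; mL+mR=-10/17 → advance -1; mR−mL=-45/221 → turn -1·90°
n=6: pose=(8,-9,N); sL=32/61, sR=160/353; mL=-16/61, mR=-4112/21533; mL+mR=-160/353 → advance -1; mR−mL=1536/21533 → turn +1·90°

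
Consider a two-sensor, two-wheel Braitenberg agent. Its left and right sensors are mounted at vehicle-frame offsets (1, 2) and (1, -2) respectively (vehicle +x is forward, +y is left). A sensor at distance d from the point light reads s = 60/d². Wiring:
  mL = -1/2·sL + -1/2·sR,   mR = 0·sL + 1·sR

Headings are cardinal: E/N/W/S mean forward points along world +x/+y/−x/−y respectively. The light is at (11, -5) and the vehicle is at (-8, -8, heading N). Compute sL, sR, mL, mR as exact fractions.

12/89 60/293 -4428/26077 60/293

left sensor world pos  = (-10, -7); dL² = 445
right sensor world pos = (-6, -7); dR² = 293
sL = 60/445 = 12/89
sR = 60/293 = 60/293
mL = -1/2·sL + -1/2·sR = -4428/26077
mR = 0·sL + 1·sR = 60/293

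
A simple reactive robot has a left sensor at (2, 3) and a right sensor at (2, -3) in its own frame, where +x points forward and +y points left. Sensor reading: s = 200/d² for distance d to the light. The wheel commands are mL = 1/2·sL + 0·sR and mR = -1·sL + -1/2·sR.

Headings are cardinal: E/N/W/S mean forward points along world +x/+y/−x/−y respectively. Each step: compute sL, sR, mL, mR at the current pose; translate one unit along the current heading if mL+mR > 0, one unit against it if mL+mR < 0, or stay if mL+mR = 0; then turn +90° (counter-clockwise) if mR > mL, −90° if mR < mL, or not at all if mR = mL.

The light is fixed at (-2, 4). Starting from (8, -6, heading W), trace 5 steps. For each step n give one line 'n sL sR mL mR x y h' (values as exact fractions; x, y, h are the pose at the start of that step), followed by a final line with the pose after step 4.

0 200/233 200/113 100/233 -45900/26329 8 -6 W
1 25/16 10/13 25/32 -405/208 9 -6 N
2 200/233 40/73 100/233 -19260/17009 9 -7 E
3 100/169 100/109 50/169 -19350/18421 8 -7 S
4 200/233 200/113 100/233 -45900/26329 8 -6 W
final 9 -6 N

n=0: pose=(8,-6,W); sL=200/233, sR=200/113; mL=100/233, mR=-45900/26329; mL+mR=-34600/26329 → advance -1; mR−mL=-57200/26329 → turn -1·90°
n=1: pose=(9,-6,N); sL=25/16, sR=10/13; mL=25/32, mR=-405/208; mL+mR=-485/416 → advance -1; mR−mL=-1135/416 → turn -1·90°
n=2: pose=(9,-7,E); sL=200/233, sR=40/73; mL=100/233, mR=-19260/17009; mL+mR=-11960/17009 → advance -1; mR−mL=-26560/17009 → turn -1·90°
n=3: pose=(8,-7,S); sL=100/169, sR=100/109; mL=50/169, mR=-19350/18421; mL+mR=-13900/18421 → advance -1; mR−mL=-24800/18421 → turn -1·90°
n=4: pose=(8,-6,W); sL=200/233, sR=200/113; mL=100/233, mR=-45900/26329; mL+mR=-34600/26329 → advance -1; mR−mL=-57200/26329 → turn -1·90°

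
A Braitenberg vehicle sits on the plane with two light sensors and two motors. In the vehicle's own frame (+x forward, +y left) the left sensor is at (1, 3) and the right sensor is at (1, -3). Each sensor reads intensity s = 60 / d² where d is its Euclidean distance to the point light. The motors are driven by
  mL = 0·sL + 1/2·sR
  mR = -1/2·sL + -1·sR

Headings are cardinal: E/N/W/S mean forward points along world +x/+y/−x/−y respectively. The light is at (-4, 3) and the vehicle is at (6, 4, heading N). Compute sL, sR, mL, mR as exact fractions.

left sensor world pos  = (3, 5); dL² = 53
right sensor world pos = (9, 5); dR² = 173
sL = 60/53 = 60/53
sR = 60/173 = 60/173
mL = 0·sL + 1/2·sR = 30/173
mR = -1/2·sL + -1·sR = -8370/9169

60/53 60/173 30/173 -8370/9169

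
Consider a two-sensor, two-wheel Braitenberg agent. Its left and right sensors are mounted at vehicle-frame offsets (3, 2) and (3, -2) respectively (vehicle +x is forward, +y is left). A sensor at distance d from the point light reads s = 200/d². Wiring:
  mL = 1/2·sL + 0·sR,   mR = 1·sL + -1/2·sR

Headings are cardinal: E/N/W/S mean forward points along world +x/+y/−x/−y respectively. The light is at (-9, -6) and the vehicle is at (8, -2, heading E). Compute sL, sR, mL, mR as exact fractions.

50/109 50/101 25/109 2325/11009

left sensor world pos  = (11, 0); dL² = 436
right sensor world pos = (11, -4); dR² = 404
sL = 200/436 = 50/109
sR = 200/404 = 50/101
mL = 1/2·sL + 0·sR = 25/109
mR = 1·sL + -1/2·sR = 2325/11009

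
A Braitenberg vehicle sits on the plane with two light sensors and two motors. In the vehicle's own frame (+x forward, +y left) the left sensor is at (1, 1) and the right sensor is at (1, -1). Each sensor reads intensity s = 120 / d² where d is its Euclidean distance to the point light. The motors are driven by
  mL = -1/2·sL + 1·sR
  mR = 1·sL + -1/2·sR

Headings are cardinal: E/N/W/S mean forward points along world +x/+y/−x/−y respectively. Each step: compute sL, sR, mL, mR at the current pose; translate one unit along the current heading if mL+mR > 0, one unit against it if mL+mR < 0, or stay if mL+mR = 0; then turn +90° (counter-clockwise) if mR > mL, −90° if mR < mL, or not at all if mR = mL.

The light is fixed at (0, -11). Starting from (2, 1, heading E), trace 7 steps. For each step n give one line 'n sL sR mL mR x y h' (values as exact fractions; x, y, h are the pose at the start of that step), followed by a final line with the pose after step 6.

n=0: pose=(2,1,E); sL=60/89, sR=12/13; mL=678/1157, mR=246/1157; mL+mR=924/1157 → advance +1; mR−mL=-432/1157 → turn -1·90°
n=1: pose=(3,1,S); sL=120/137, sR=24/25; mL=1788/3425, mR=1356/3425; mL+mR=3144/3425 → advance +1; mR−mL=-432/3425 → turn -1·90°
n=2: pose=(3,0,W); sL=15/13, sR=30/37; mL=225/962, mR=360/481; mL+mR=945/962 → advance +1; mR−mL=495/962 → turn +1·90°
n=3: pose=(2,0,S); sL=120/109, sR=120/101; mL=7020/11009, mR=5580/11009; mL+mR=12600/11009 → advance +1; mR−mL=-1440/11009 → turn -1·90°
n=4: pose=(2,-1,W); sL=60/41, sR=60/61; mL=630/2501, mR=2430/2501; mL+mR=3060/2501 → advance +1; mR−mL=1800/2501 → turn +1·90°
n=5: pose=(1,-1,S); sL=24/17, sR=40/27; mL=356/459, mR=308/459; mL+mR=664/459 → advance +1; mR−mL=-16/153 → turn -1·90°
n=6: pose=(1,-2,W); sL=15/8, sR=6/5; mL=21/80, mR=51/40; mL+mR=123/80 → advance +1; mR−mL=81/80 → turn +1·90°

0 60/89 12/13 678/1157 246/1157 2 1 E
1 120/137 24/25 1788/3425 1356/3425 3 1 S
2 15/13 30/37 225/962 360/481 3 0 W
3 120/109 120/101 7020/11009 5580/11009 2 0 S
4 60/41 60/61 630/2501 2430/2501 2 -1 W
5 24/17 40/27 356/459 308/459 1 -1 S
6 15/8 6/5 21/80 51/40 1 -2 W
final 0 -2 S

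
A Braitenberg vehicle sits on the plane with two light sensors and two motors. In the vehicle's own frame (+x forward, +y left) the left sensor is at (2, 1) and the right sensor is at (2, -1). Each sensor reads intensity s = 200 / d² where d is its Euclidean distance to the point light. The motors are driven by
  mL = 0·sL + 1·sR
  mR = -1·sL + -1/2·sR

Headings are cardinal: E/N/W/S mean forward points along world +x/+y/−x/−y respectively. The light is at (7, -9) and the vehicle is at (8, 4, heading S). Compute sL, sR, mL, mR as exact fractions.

left sensor world pos  = (9, 2); dL² = 125
right sensor world pos = (7, 2); dR² = 121
sL = 200/125 = 8/5
sR = 200/121 = 200/121
mL = 0·sL + 1·sR = 200/121
mR = -1·sL + -1/2·sR = -1468/605

8/5 200/121 200/121 -1468/605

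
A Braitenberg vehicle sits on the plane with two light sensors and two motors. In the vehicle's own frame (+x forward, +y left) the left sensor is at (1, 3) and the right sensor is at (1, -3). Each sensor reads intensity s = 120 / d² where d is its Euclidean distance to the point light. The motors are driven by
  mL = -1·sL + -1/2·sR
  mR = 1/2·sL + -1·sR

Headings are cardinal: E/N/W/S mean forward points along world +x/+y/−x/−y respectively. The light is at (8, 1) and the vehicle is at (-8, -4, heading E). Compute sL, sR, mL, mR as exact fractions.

120/229 120/289 -48420/66181 -10140/66181

left sensor world pos  = (-7, -1); dL² = 229
right sensor world pos = (-7, -7); dR² = 289
sL = 120/229 = 120/229
sR = 120/289 = 120/289
mL = -1·sL + -1/2·sR = -48420/66181
mR = 1/2·sL + -1·sR = -10140/66181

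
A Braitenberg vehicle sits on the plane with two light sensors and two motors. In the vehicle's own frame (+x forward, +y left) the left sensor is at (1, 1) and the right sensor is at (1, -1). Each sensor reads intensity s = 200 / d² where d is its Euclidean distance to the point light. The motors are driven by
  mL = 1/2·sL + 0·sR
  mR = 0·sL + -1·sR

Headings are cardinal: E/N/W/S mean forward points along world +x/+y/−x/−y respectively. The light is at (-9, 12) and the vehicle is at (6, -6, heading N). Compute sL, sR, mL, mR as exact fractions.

40/97 40/109 20/97 -40/109

left sensor world pos  = (5, -5); dL² = 485
right sensor world pos = (7, -5); dR² = 545
sL = 200/485 = 40/97
sR = 200/545 = 40/109
mL = 1/2·sL + 0·sR = 20/97
mR = 0·sL + -1·sR = -40/109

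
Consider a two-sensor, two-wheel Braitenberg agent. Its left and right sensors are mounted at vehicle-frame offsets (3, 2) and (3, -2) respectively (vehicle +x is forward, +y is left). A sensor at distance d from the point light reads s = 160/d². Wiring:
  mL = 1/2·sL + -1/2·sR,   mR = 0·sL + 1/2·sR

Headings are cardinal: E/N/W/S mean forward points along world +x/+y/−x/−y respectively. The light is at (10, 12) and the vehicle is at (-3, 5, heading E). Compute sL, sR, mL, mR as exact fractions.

left sensor world pos  = (0, 7); dL² = 125
right sensor world pos = (0, 3); dR² = 181
sL = 160/125 = 32/25
sR = 160/181 = 160/181
mL = 1/2·sL + -1/2·sR = 896/4525
mR = 0·sL + 1/2·sR = 80/181

32/25 160/181 896/4525 80/181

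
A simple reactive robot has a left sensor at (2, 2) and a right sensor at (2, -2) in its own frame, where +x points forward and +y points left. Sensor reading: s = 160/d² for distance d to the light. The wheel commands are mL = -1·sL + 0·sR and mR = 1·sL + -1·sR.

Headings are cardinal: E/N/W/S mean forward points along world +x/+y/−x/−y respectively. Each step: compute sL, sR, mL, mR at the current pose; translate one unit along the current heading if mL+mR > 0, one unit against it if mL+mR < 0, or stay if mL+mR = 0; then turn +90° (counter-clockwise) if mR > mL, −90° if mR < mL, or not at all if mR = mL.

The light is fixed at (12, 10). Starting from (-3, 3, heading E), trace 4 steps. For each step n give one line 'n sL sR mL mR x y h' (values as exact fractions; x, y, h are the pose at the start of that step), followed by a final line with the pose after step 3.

n=0: pose=(-3,3,E); sL=80/97, sR=16/25; mL=-80/97, mR=448/2425; mL+mR=-16/25 → advance -1; mR−mL=2448/2425 → turn +1·90°
n=1: pose=(-4,3,N); sL=160/349, sR=160/221; mL=-160/349, mR=-20480/77129; mL+mR=-160/221 → advance -1; mR−mL=14880/77129 → turn +1·90°
n=2: pose=(-4,2,W); sL=20/53, sR=4/9; mL=-20/53, mR=-32/477; mL+mR=-4/9 → advance -1; mR−mL=148/477 → turn +1·90°
n=3: pose=(-3,2,S); sL=160/269, sR=160/389; mL=-160/269, mR=19200/104641; mL+mR=-160/389 → advance -1; mR−mL=81440/104641 → turn +1·90°

0 80/97 16/25 -80/97 448/2425 -3 3 E
1 160/349 160/221 -160/349 -20480/77129 -4 3 N
2 20/53 4/9 -20/53 -32/477 -4 2 W
3 160/269 160/389 -160/269 19200/104641 -3 2 S
final -3 3 E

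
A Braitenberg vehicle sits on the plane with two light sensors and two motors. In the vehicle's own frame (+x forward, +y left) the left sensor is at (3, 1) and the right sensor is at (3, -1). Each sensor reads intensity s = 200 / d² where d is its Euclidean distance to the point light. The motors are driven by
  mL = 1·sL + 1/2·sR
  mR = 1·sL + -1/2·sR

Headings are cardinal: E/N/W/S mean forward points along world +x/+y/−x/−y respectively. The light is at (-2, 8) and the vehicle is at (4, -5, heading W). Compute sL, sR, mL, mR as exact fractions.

40/41 200/153 10220/6273 2020/6273

left sensor world pos  = (1, -6); dL² = 205
right sensor world pos = (1, -4); dR² = 153
sL = 200/205 = 40/41
sR = 200/153 = 200/153
mL = 1·sL + 1/2·sR = 10220/6273
mR = 1·sL + -1/2·sR = 2020/6273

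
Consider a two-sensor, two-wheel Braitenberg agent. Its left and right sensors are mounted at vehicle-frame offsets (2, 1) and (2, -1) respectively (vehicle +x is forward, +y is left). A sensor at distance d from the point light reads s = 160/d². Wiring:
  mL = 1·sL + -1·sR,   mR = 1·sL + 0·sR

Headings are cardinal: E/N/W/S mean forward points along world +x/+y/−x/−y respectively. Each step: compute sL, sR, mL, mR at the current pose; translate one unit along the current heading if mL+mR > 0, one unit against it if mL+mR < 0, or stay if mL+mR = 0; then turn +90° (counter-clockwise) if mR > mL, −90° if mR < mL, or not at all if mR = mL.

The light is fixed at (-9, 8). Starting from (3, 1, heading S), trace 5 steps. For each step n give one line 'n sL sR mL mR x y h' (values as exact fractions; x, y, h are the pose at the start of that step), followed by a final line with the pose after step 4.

0 16/25 80/101 -384/2525 16/25 3 1 S
1 32/49 160/277 1024/13573 32/49 3 0 E
2 8/9 20/29 52/261 8/9 4 0 N
3 32/37 160/157 -896/5809 32/37 4 1 W
4 16/25 80/101 -384/2525 16/25 3 1 S
final 3 0 E

n=0: pose=(3,1,S); sL=16/25, sR=80/101; mL=-384/2525, mR=16/25; mL+mR=1232/2525 → advance +1; mR−mL=80/101 → turn +1·90°
n=1: pose=(3,0,E); sL=32/49, sR=160/277; mL=1024/13573, mR=32/49; mL+mR=9888/13573 → advance +1; mR−mL=160/277 → turn +1·90°
n=2: pose=(4,0,N); sL=8/9, sR=20/29; mL=52/261, mR=8/9; mL+mR=284/261 → advance +1; mR−mL=20/29 → turn +1·90°
n=3: pose=(4,1,W); sL=32/37, sR=160/157; mL=-896/5809, mR=32/37; mL+mR=4128/5809 → advance +1; mR−mL=160/157 → turn +1·90°
n=4: pose=(3,1,S); sL=16/25, sR=80/101; mL=-384/2525, mR=16/25; mL+mR=1232/2525 → advance +1; mR−mL=80/101 → turn +1·90°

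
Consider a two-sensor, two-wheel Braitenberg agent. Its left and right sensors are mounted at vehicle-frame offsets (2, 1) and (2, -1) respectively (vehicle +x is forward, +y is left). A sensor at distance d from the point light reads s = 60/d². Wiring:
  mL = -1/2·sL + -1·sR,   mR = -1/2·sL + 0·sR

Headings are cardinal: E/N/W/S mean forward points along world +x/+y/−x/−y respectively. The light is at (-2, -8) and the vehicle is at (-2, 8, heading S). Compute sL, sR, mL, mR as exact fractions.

left sensor world pos  = (-1, 6); dL² = 197
right sensor world pos = (-3, 6); dR² = 197
sL = 60/197 = 60/197
sR = 60/197 = 60/197
mL = -1/2·sL + -1·sR = -90/197
mR = -1/2·sL + 0·sR = -30/197

60/197 60/197 -90/197 -30/197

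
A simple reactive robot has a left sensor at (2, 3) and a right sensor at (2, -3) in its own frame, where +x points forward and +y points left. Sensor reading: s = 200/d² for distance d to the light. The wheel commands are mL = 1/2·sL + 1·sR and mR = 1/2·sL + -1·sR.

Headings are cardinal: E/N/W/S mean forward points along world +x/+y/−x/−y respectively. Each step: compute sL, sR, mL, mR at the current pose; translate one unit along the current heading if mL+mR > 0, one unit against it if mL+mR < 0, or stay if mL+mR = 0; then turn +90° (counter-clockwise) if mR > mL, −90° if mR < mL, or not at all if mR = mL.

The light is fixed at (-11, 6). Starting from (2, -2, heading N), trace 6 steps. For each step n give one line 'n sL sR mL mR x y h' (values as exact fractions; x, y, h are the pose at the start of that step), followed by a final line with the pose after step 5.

0 25/17 50/73 3525/2482 125/2482 2 -2 N
1 200/241 8/13 3228/3133 -628/3133 2 -1 E
2 20/37 100/101 4710/3737 -2690/3737 3 -1 S
3 40/53 200/169 13980/8957 -7220/8957 3 -2 W
4 25/17 50/73 3525/2482 125/2482 2 -2 N
5 200/241 8/13 3228/3133 -628/3133 2 -1 E
final 3 -1 S

n=0: pose=(2,-2,N); sL=25/17, sR=50/73; mL=3525/2482, mR=125/2482; mL+mR=25/17 → advance +1; mR−mL=-100/73 → turn -1·90°
n=1: pose=(2,-1,E); sL=200/241, sR=8/13; mL=3228/3133, mR=-628/3133; mL+mR=200/241 → advance +1; mR−mL=-16/13 → turn -1·90°
n=2: pose=(3,-1,S); sL=20/37, sR=100/101; mL=4710/3737, mR=-2690/3737; mL+mR=20/37 → advance +1; mR−mL=-200/101 → turn -1·90°
n=3: pose=(3,-2,W); sL=40/53, sR=200/169; mL=13980/8957, mR=-7220/8957; mL+mR=40/53 → advance +1; mR−mL=-400/169 → turn -1·90°
n=4: pose=(2,-2,N); sL=25/17, sR=50/73; mL=3525/2482, mR=125/2482; mL+mR=25/17 → advance +1; mR−mL=-100/73 → turn -1·90°
n=5: pose=(2,-1,E); sL=200/241, sR=8/13; mL=3228/3133, mR=-628/3133; mL+mR=200/241 → advance +1; mR−mL=-16/13 → turn -1·90°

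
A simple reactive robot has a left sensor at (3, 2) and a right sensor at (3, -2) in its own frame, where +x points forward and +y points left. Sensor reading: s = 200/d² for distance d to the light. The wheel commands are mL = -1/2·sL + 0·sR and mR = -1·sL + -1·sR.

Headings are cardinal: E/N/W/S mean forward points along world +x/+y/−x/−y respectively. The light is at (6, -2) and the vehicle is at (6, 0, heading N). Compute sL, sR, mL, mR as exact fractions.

200/29 200/29 -100/29 -400/29

left sensor world pos  = (4, 3); dL² = 29
right sensor world pos = (8, 3); dR² = 29
sL = 200/29 = 200/29
sR = 200/29 = 200/29
mL = -1/2·sL + 0·sR = -100/29
mR = -1·sL + -1·sR = -400/29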